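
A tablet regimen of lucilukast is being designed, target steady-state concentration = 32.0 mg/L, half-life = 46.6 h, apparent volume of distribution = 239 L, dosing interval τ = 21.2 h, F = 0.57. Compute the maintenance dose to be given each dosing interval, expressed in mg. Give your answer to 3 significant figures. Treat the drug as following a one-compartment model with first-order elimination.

k = ln2 / t½ = 0.693147 / 46.6 = 0.01487 h⁻¹
CL = k × Vd = 0.01487 × 239 = 3.554 L/h
At steady state, F × (Dose/τ) = Css × CL.
Dose = Css × CL × τ / F = 32.0 × 3.554 × 21.2 / 0.57 = 4230 mg

4230 mg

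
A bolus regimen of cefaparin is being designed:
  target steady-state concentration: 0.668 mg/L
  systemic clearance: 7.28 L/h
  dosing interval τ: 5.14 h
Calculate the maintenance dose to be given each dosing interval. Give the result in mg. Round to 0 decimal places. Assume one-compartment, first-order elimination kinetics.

At steady state, Dose/τ = Css × CL.
Dose = Css × CL × τ = 0.668 × 7.280 × 5.14 = 25.00 mg

25 mg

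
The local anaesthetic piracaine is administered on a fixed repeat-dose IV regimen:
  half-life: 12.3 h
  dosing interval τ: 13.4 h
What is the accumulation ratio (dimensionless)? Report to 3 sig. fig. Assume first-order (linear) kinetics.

k = ln2 / t½ = 0.693147 / 12.3 = 0.05635 h⁻¹
e^(−kτ) = e^(−0.05635 × 13.4) = 0.4700
Accumulation ratio R = 1 / (1 − e^(−kτ)) = 1 / (1 − 0.4700) = 1.887

1.89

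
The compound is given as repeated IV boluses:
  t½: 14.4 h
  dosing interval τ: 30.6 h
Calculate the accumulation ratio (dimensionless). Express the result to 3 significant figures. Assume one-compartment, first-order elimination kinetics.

k = ln2 / t½ = 0.693147 / 14.4 = 0.04814 h⁻¹
e^(−kτ) = e^(−0.04814 × 30.6) = 0.2292
Accumulation ratio R = 1 / (1 − e^(−kτ)) = 1 / (1 − 0.2292) = 1.297

1.30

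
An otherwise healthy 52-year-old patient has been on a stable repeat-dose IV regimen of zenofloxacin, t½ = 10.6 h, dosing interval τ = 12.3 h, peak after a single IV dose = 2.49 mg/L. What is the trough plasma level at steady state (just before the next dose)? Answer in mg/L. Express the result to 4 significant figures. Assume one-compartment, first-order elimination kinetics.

k = ln2 / t½ = 0.693147 / 10.6 = 0.06539 h⁻¹
e^(−kτ) = e^(−0.06539 × 12.3) = 0.4474
Accumulation ratio R = 1 / (1 − e^(−kτ)) = 1 / (1 − 0.4474) = 1.810
Steady-state trough = C₀ × R × e^(−kτ) = 2.49 × 1.810 × 0.4474 = 2.016 mg/L

2.016 mg/L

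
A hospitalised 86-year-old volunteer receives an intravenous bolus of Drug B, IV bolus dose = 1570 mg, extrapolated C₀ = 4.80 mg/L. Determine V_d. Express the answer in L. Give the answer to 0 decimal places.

327 L

Vd = Dose / C₀ = 1570 / 4.80 = 327.1 L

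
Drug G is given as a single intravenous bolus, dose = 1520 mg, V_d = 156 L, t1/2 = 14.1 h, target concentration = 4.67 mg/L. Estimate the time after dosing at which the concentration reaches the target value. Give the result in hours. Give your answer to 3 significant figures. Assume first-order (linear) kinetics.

15.0 h

C₀ = Dose / Vd = 1520 / 156 = 9.744 mg/L
k = ln2 / t½ = 0.693147 / 14.1 = 0.04916 h⁻¹
t = ln(C₀ / C) / k = ln(9.744 / 4.67) / 0.04916
  = ln(2.087) / 0.04916 = 0.7357 / 0.04916 = 14.97 h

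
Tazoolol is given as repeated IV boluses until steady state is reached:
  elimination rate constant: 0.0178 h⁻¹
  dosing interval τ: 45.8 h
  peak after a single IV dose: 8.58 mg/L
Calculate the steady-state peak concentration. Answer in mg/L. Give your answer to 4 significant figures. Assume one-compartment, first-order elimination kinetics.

e^(−kτ) = e^(−0.01780 × 45.8) = 0.4425
Accumulation ratio R = 1 / (1 − e^(−kτ)) = 1 / (1 − 0.4425) = 1.794
Steady-state peak = C₀ × R = 8.58 × 1.794 = 15.39 mg/L

15.39 mg/L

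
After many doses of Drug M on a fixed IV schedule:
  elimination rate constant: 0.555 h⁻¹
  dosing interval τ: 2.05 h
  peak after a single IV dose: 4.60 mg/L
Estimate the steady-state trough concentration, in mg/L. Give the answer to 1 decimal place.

e^(−kτ) = e^(−0.5550 × 2.05) = 0.3205
Accumulation ratio R = 1 / (1 − e^(−kτ)) = 1 / (1 − 0.3205) = 1.472
Steady-state trough = C₀ × R × e^(−kτ) = 4.60 × 1.472 × 0.3205 = 2.170 mg/L

2.2 mg/L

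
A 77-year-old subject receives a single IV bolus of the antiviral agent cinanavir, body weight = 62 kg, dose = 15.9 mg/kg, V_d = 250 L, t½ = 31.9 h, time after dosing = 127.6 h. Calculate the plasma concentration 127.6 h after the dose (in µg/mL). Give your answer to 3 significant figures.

0.246 µg/mL

Total dose = 15.9 × 62 = 985.8 mg
C₀ = Dose / Vd = 985.8 / 250 = 3.943 mg/L
k = ln2 / t½ = 0.693147 / 31.9 = 0.02173 h⁻¹
t / t½ = 127.6 / 31.9 = 4 half-lives
C = C₀ × (1/2)^4 = 3.943 × 0.06250 = 0.2464 mg/L
(0.2464 mg/L = 0.2464 µg/mL)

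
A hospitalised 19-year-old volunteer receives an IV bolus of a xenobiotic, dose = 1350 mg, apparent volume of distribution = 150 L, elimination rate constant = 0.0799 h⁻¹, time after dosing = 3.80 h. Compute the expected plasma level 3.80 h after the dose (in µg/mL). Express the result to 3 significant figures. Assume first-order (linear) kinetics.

C₀ = Dose / Vd = 1350 / 150 = 9.000 mg/L
C = C₀ · e^(−k·t) = 9.000 × e^(−0.07990 × 3.80)
  = 9.000 × 0.7381 = 6.643 mg/L
(6.643 mg/L = 6.643 µg/mL)

6.64 µg/mL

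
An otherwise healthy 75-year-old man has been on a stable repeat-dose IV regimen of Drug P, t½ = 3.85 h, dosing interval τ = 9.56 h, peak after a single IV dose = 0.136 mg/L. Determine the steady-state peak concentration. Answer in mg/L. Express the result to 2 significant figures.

0.17 mg/L

k = ln2 / t½ = 0.693147 / 3.85 = 0.1800 h⁻¹
e^(−kτ) = e^(−0.1800 × 9.56) = 0.1789
Accumulation ratio R = 1 / (1 − e^(−kτ)) = 1 / (1 − 0.1789) = 1.218
Steady-state peak = C₀ × R = 0.136 × 1.218 = 0.1656 mg/L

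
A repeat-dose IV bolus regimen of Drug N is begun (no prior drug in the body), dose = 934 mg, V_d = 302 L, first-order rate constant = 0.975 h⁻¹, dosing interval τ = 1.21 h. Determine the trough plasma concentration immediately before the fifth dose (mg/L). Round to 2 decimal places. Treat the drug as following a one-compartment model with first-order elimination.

C₀ per dose = Dose / Vd = 934 / 302 = 3.093 mg/L
Fraction remaining after one interval: r = e^(−kτ) = e^(−0.9750 × 1.21) = 0.3074
Before dose 5, 4 doses have been given (aged 1τ, 2τ, 3τ, 4τ).
C_trough = C₀ × (r + r² + … + r^4) = C₀ × r(1−r^4)/(1−r)
        = 3.093 × 0.3074 × (1 − 0.008929) / (1 − 0.3074) = 1.361 mg/L

1.36 mg/L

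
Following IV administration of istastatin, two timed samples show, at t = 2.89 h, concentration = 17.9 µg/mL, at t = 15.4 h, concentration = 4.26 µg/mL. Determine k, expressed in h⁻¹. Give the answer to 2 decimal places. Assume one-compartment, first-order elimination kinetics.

0.11 h⁻¹

k = ln(C₁/C₂) / (t₂ − t₁) = ln(17.9/4.26) / (15.4 − 2.89)
  = 1.436 / 12.51 = 0.1148 h⁻¹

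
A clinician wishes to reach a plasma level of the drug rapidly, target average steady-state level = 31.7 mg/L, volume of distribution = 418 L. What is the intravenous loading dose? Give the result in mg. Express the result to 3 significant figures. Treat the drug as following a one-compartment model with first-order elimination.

LD = Css × Vd = 31.7 × 418 = 13250 mg

13300 mg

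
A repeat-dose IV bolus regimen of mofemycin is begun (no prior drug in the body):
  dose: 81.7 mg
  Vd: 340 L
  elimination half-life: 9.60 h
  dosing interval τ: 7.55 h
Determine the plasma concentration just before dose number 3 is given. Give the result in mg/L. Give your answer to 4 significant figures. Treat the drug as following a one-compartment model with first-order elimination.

C₀ per dose = Dose / Vd = 81.7 / 340 = 0.2403 mg/L
k = ln2 / t½ = 0.693147 / 9.60 = 0.07220 h⁻¹
Fraction remaining after one interval: r = e^(−kτ) = e^(−0.07220 × 7.55) = 0.5798
Before dose 3, 2 doses have been given (aged 1τ, 2τ).
C_trough = C₀ × (r + r²) = 0.2403 × (0.5798 + 0.3362) = 0.2201 mg/L

0.2201 mg/L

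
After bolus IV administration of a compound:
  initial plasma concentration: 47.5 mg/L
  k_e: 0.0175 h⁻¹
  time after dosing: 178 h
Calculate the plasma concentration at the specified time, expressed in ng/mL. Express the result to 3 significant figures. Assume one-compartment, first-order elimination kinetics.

2110 ng/mL

C = C₀ · e^(−k·t) = 47.50 × e^(−0.01750 × 178)
  = 47.50 × 0.04438 = 2.108 mg/L
Convert: 2.108 mg/L × 1000 = 2108 ng/mL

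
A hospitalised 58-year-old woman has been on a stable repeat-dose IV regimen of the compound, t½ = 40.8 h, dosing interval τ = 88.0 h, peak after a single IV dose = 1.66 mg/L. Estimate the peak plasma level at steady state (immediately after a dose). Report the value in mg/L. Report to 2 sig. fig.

k = ln2 / t½ = 0.693147 / 40.8 = 0.01699 h⁻¹
e^(−kτ) = e^(−0.01699 × 88.0) = 0.2242
Accumulation ratio R = 1 / (1 − e^(−kτ)) = 1 / (1 − 0.2242) = 1.289
Steady-state peak = C₀ × R = 1.66 × 1.289 = 2.140 mg/L

2.1 mg/L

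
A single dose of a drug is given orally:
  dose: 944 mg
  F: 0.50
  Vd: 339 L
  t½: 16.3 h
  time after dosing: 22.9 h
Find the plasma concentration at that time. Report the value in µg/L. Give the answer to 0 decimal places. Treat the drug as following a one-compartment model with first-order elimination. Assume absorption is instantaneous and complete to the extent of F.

526 µg/L

Amount reaching circulation = F × Dose = 0.50 × 944.0 = 472.0 mg
C₀ = F·Dose / Vd = 472.0 / 339 = 1.392 mg/L
k = ln2 / t½ = 0.693147 / 16.3 = 0.04252 h⁻¹
C = C₀ · e^(−k·t) = 1.392 × e^(−0.04252 × 22.9)
  = 1.392 × 0.3777 = 0.5258 mg/L
Convert: 0.5258 mg/L × 1000 = 525.8 µg/L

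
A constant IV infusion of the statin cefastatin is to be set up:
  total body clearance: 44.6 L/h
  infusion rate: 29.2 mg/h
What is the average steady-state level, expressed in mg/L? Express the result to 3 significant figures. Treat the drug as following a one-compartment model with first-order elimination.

0.655 mg/L

At steady state Css = R₀ / CL = 29.2 / 44.60 = 0.6547 mg/L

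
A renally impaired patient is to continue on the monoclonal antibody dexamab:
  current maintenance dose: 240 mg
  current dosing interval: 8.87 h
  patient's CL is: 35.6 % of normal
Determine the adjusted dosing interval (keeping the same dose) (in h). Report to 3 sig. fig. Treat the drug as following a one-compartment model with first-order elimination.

24.9 h

To keep the same average steady-state level, dosing rate must scale with clearance.
CL ratio = 35.6 / 100 = 0.3560
New interval (same dose) = 8.87 / 0.3560 = 24.92 h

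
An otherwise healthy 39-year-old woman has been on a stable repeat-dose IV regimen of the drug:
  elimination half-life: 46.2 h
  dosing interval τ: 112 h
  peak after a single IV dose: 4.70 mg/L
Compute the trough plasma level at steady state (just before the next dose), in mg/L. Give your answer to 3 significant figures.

k = ln2 / t½ = 0.693147 / 46.2 = 0.01500 h⁻¹
e^(−kτ) = e^(−0.01500 × 112) = 0.1864
Accumulation ratio R = 1 / (1 − e^(−kτ)) = 1 / (1 − 0.1864) = 1.229
Steady-state trough = C₀ × R × e^(−kτ) = 4.70 × 1.229 × 0.1864 = 1.077 mg/L

1.08 mg/L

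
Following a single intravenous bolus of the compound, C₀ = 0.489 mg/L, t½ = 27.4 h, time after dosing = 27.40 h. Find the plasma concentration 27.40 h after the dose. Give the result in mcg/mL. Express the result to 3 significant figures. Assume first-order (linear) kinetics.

k = ln2 / t½ = 0.693147 / 27.4 = 0.02530 h⁻¹
t / t½ = 27.40 / 27.4 = 1 half-lives
C = C₀ × (1/2)^1 = 0.4890 × 0.5000 = 0.2445 mg/L
(0.2445 mg/L = 0.2445 mcg/mL)

0.245 mcg/mL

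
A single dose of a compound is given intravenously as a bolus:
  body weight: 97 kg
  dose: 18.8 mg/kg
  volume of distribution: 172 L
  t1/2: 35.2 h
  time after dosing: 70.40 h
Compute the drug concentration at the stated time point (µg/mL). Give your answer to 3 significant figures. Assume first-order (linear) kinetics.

2.65 µg/mL

Total dose = 18.8 × 97 = 1824 mg
C₀ = Dose / Vd = 1824 / 172 = 10.60 mg/L
k = ln2 / t½ = 0.693147 / 35.2 = 0.01969 h⁻¹
t / t½ = 70.40 / 35.2 = 2 half-lives
C = C₀ × (1/2)^2 = 10.60 × 0.2500 = 2.650 mg/L
(2.650 mg/L = 2.650 µg/mL)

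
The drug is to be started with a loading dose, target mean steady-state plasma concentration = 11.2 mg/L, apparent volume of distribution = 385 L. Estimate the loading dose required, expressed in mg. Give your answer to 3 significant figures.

4310 mg

LD = Css × Vd = 11.2 × 385 = 4312 mg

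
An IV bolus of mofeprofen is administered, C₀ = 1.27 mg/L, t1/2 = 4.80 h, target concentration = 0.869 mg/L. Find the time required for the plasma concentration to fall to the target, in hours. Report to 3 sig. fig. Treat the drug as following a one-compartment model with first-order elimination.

k = ln2 / t½ = 0.693147 / 4.80 = 0.1444 h⁻¹
t = ln(C₀ / C) / k = ln(1.270 / 0.869) / 0.1444
  = ln(1.461) / 0.1444 = 0.3791 / 0.1444 = 2.625 h

2.63 h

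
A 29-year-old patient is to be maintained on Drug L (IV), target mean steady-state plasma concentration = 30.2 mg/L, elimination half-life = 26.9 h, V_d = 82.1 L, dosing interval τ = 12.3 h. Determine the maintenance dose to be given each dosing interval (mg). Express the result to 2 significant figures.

k = ln2 / t½ = 0.693147 / 26.9 = 0.02577 h⁻¹
CL = k × Vd = 0.02577 × 82.1 = 2.116 L/h
At steady state, Dose/τ = Css × CL.
Dose = Css × CL × τ = 30.2 × 2.116 × 12.3 = 786.0 mg

790 mg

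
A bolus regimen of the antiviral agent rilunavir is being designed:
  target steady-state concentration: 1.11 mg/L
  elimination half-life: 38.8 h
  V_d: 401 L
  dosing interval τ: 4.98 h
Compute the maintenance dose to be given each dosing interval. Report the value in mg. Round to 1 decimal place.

39.6 mg

k = ln2 / t½ = 0.693147 / 38.8 = 0.01786 h⁻¹
CL = k × Vd = 0.01786 × 401 = 7.162 L/h
At steady state, Dose/τ = Css × CL.
Dose = Css × CL × τ = 1.11 × 7.162 × 4.98 = 39.59 mg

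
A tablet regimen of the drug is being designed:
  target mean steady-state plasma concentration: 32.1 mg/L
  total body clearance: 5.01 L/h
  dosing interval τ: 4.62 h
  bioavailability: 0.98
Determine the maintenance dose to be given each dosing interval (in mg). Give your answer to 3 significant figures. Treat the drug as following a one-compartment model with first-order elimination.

758 mg

At steady state, F × (Dose/τ) = Css × CL.
Dose = Css × CL × τ / F = 32.1 × 5.010 × 4.62 / 0.98 = 758.2 mg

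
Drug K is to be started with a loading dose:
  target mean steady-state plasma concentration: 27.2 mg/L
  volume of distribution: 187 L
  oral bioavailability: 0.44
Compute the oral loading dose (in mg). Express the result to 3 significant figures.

LD = Css × Vd / F = 27.2 × 187 / 0.44 = 11560 mg

11600 mg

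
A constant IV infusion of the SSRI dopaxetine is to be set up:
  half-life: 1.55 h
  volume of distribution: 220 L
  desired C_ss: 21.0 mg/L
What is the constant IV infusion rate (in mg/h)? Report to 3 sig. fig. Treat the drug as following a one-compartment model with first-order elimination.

k = ln2 / t½ = 0.693147 / 1.55 = 0.4472 h⁻¹
CL = k × Vd = 0.4472 × 220 = 98.38 L/h
At steady state, infusion rate R₀ = Css × CL = 21.0 × 98.38 = 2066 mg/h

2070 mg/h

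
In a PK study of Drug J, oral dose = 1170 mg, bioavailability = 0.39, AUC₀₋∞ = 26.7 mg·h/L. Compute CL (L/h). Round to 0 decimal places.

17 L/h

CL = F·Dose / AUC = 0.39 × 1170 / 26.7 = 17.09 L/h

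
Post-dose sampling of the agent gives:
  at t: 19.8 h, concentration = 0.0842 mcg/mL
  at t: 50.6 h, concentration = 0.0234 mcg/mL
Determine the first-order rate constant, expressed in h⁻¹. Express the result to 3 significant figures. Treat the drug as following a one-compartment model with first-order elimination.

k = ln(C₁/C₂) / (t₂ − t₁) = ln(0.0842/0.0234) / (50.6 − 19.8)
  = 1.280 / 30.80 = 0.04156 h⁻¹

0.0416 h⁻¹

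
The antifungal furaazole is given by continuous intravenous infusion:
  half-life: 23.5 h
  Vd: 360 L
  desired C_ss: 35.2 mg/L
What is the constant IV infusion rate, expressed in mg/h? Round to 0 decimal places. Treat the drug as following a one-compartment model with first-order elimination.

k = ln2 / t½ = 0.693147 / 23.5 = 0.02950 h⁻¹
CL = k × Vd = 0.02950 × 360 = 10.62 L/h
At steady state, infusion rate R₀ = Css × CL = 35.2 × 10.62 = 373.8 mg/h

374 mg/h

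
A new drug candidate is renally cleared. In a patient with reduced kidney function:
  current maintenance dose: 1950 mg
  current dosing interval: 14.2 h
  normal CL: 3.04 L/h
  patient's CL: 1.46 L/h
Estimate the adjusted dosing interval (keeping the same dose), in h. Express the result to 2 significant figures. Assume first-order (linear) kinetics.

To keep the same average steady-state level, dosing rate must scale with clearance.
CL ratio = 1.46 / 3.04 = 0.4803
New interval (same dose) = 14.2 / 0.4803 = 29.56 h

30 h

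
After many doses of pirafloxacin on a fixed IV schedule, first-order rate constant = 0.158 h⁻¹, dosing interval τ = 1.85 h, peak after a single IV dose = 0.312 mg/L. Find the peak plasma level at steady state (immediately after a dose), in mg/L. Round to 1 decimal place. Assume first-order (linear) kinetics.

1.2 mg/L

e^(−kτ) = e^(−0.1580 × 1.85) = 0.7465
Accumulation ratio R = 1 / (1 − e^(−kτ)) = 1 / (1 − 0.7465) = 3.945
Steady-state peak = C₀ × R = 0.312 × 3.945 = 1.231 mg/L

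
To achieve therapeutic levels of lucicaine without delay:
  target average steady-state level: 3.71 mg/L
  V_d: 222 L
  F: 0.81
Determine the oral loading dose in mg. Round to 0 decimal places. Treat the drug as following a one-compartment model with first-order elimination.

1017 mg

LD = Css × Vd / F = 3.71 × 222 / 0.81 = 1017 mg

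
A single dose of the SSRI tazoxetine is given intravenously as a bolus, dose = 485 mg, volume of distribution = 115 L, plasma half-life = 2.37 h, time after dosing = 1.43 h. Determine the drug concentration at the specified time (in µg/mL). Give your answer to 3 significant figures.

C₀ = Dose / Vd = 485.0 / 115 = 4.217 mg/L
k = ln2 / t½ = 0.693147 / 2.37 = 0.2925 h⁻¹
C = C₀ · e^(−k·t) = 4.217 × e^(−0.2925 × 1.43)
  = 4.217 × 0.6582 = 2.776 mg/L
(2.776 mg/L = 2.776 µg/mL)

2.78 µg/mL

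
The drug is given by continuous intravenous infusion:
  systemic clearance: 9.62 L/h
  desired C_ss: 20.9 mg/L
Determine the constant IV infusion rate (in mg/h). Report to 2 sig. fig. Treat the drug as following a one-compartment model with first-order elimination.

200 mg/h

At steady state, infusion rate R₀ = Css × CL = 20.9 × 9.620 = 201.1 mg/h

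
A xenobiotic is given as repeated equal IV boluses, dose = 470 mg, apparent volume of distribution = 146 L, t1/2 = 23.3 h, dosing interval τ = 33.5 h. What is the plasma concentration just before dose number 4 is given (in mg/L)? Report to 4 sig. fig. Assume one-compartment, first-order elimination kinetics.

C₀ per dose = Dose / Vd = 470 / 146 = 3.219 mg/L
k = ln2 / t½ = 0.693147 / 23.3 = 0.02975 h⁻¹
Fraction remaining after one interval: r = e^(−kτ) = e^(−0.02975 × 33.5) = 0.3691
Before dose 4, 3 doses have been given (aged 1τ, 2τ, 3τ).
C_trough = C₀ × (r + r² + … + r^3) = C₀ × r(1−r^3)/(1−r)
        = 3.219 × 0.3691 × (1 − 0.05028) / (1 − 0.3691) = 1.789 mg/L

1.789 mg/L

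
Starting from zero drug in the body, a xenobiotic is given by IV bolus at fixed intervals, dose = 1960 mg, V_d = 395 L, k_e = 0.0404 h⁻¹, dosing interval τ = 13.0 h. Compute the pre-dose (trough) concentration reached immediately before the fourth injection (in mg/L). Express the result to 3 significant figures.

C₀ per dose = Dose / Vd = 1960 / 395 = 4.962 mg/L
Fraction remaining after one interval: r = e^(−kτ) = e^(−0.04040 × 13.0) = 0.5914
Before dose 4, 3 doses have been given (aged 1τ, 2τ, 3τ).
C_trough = C₀ × (r + r² + … + r^3) = C₀ × r(1−r^3)/(1−r)
        = 4.962 × 0.5914 × (1 − 0.2068) / (1 − 0.5914) = 5.697 mg/L

5.70 mg/L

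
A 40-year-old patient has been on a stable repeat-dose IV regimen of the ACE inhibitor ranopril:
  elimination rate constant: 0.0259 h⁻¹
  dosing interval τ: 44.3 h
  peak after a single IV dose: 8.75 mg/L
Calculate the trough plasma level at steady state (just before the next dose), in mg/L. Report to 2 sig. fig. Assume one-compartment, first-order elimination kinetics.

4.1 mg/L

e^(−kτ) = e^(−0.02590 × 44.3) = 0.3175
Accumulation ratio R = 1 / (1 − e^(−kτ)) = 1 / (1 − 0.3175) = 1.465
Steady-state trough = C₀ × R × e^(−kτ) = 8.75 × 1.465 × 0.3175 = 4.070 mg/L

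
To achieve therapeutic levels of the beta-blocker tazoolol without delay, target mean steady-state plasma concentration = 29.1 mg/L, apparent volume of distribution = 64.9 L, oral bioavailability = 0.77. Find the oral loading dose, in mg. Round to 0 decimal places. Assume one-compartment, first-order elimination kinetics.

LD = Css × Vd / F = 29.1 × 64.9 / 0.77 = 2453 mg

2453 mg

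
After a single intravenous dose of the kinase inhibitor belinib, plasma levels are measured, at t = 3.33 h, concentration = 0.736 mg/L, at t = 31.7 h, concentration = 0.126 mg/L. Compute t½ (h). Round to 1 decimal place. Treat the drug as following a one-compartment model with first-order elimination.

k = ln(C₁/C₂) / (t₂ − t₁) = ln(0.736/0.126) / (31.7 − 3.33)
  = 1.765 / 28.37 = 0.06221 h⁻¹
t½ = ln2 / k = 0.693147 / 0.06221 = 11.14 h

11.1 h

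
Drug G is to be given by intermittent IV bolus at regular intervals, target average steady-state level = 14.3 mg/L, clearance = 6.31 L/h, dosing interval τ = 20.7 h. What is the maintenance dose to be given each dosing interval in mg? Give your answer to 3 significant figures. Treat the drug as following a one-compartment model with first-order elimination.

1870 mg

At steady state, Dose/τ = Css × CL.
Dose = Css × CL × τ = 14.3 × 6.310 × 20.7 = 1868 mg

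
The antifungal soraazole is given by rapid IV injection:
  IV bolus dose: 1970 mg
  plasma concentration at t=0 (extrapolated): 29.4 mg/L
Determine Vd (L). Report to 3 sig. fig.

67.0 L

Vd = Dose / C₀ = 1970 / 29.4 = 67.01 L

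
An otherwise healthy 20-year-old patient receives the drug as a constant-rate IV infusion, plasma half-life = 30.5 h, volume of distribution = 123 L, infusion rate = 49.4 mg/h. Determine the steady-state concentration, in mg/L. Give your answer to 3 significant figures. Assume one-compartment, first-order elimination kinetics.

k = ln2 / t½ = 0.693147 / 30.5 = 0.02273 h⁻¹
CL = k × Vd = 0.02273 × 123 = 2.796 L/h
At steady state Css = R₀ / CL = 49.4 / 2.796 = 17.67 mg/L

17.7 mg/L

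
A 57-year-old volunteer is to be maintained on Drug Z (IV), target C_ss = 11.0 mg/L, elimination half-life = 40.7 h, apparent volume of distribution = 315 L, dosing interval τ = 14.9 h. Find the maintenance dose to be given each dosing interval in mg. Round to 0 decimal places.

k = ln2 / t½ = 0.693147 / 40.7 = 0.01703 h⁻¹
CL = k × Vd = 0.01703 × 315 = 5.364 L/h
At steady state, Dose/τ = Css × CL.
Dose = Css × CL × τ = 11.0 × 5.364 × 14.9 = 879.2 mg

879 mg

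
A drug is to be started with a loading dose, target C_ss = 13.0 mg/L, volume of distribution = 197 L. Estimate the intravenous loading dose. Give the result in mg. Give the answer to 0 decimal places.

LD = Css × Vd = 13.0 × 197 = 2561 mg

2561 mg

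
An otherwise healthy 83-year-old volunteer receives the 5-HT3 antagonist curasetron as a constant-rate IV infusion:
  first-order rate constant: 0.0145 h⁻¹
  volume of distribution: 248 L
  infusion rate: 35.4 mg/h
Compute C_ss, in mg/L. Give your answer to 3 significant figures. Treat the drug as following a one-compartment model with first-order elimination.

CL = k × Vd = 0.01450 × 248 = 3.596 L/h
At steady state Css = R₀ / CL = 35.4 / 3.596 = 9.844 mg/L

9.84 mg/L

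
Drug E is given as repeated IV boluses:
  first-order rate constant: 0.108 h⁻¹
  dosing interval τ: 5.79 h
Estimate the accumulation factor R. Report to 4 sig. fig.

e^(−kτ) = e^(−0.1080 × 5.79) = 0.5351
Accumulation ratio R = 1 / (1 − e^(−kτ)) = 1 / (1 − 0.5351) = 2.151

2.151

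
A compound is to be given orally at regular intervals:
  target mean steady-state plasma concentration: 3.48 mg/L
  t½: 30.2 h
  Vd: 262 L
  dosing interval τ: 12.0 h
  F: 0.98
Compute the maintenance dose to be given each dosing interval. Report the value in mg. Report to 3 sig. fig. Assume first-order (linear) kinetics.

k = ln2 / t½ = 0.693147 / 30.2 = 0.02295 h⁻¹
CL = k × Vd = 0.02295 × 262 = 6.013 L/h
At steady state, F × (Dose/τ) = Css × CL.
Dose = Css × CL × τ / F = 3.48 × 6.013 × 12.0 / 0.98 = 256.2 mg

256 mg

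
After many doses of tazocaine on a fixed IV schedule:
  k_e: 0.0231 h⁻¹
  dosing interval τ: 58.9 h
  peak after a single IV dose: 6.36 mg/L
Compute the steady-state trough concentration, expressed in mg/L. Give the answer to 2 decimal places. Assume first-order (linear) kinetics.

e^(−kτ) = e^(−0.02310 × 58.9) = 0.2565
Accumulation ratio R = 1 / (1 − e^(−kτ)) = 1 / (1 − 0.2565) = 1.345
Steady-state trough = C₀ × R × e^(−kτ) = 6.36 × 1.345 × 0.2565 = 2.194 mg/L

2.19 mg/L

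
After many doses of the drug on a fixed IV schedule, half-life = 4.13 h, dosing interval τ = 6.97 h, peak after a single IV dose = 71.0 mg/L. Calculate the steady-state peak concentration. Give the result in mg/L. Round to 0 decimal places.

103 mg/L

k = ln2 / t½ = 0.693147 / 4.13 = 0.1678 h⁻¹
e^(−kτ) = e^(−0.1678 × 6.97) = 0.3105
Accumulation ratio R = 1 / (1 − e^(−kτ)) = 1 / (1 − 0.3105) = 1.450
Steady-state peak = C₀ × R = 71.0 × 1.450 = 103.0 mg/L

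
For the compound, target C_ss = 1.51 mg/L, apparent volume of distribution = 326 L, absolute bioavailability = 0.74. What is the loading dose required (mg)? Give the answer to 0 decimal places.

LD = Css × Vd / F = 1.51 × 326 / 0.74 = 665.2 mg

665 mg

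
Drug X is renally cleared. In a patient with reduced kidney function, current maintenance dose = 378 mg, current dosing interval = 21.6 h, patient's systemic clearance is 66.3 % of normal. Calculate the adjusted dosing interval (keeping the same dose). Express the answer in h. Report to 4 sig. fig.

To keep the same average steady-state level, dosing rate must scale with clearance.
CL ratio = 66.3 / 100 = 0.6630
New interval (same dose) = 21.6 / 0.6630 = 32.58 h

32.58 h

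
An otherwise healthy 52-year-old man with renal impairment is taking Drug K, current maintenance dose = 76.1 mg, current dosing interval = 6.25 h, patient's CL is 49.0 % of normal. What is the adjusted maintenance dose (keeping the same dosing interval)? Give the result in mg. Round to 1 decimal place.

37.3 mg

To keep the same average steady-state level, dosing rate must scale with clearance.
CL ratio = 49.0 / 100 = 0.4900
New dose (same interval) = 76.1 × 0.4900 = 37.29 mg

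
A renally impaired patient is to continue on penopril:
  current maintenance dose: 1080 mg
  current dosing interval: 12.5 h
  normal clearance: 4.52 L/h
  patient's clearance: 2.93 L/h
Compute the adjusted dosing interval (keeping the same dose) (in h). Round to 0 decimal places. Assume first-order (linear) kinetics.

To keep the same average steady-state level, dosing rate must scale with clearance.
CL ratio = 2.93 / 4.52 = 0.6482
New interval (same dose) = 12.5 / 0.6482 = 19.28 h

19 h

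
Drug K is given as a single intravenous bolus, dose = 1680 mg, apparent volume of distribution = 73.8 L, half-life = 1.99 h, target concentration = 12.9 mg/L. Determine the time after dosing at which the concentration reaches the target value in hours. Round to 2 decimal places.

C₀ = Dose / Vd = 1680 / 73.8 = 22.76 mg/L
k = ln2 / t½ = 0.693147 / 1.99 = 0.3483 h⁻¹
t = ln(C₀ / C) / k = ln(22.76 / 12.9) / 0.3483
  = ln(1.764) / 0.3483 = 0.5676 / 0.3483 = 1.630 h

1.63 h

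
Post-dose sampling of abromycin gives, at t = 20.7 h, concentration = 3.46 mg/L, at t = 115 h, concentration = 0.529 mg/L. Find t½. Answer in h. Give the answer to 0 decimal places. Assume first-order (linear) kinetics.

k = ln(C₁/C₂) / (t₂ − t₁) = ln(3.46/0.529) / (115 − 20.7)
  = 1.878 / 94.30 = 0.01992 h⁻¹
t½ = ln2 / k = 0.693147 / 0.01992 = 34.80 h

35 h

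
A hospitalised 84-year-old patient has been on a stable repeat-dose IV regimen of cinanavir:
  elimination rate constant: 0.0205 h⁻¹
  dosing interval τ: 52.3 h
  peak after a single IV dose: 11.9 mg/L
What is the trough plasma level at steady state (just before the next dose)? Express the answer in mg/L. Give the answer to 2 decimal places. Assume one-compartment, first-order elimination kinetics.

e^(−kτ) = e^(−0.02050 × 52.3) = 0.3423
Accumulation ratio R = 1 / (1 − e^(−kτ)) = 1 / (1 − 0.3423) = 1.520
Steady-state trough = C₀ × R × e^(−kτ) = 11.9 × 1.520 × 0.3423 = 6.192 mg/L

6.19 mg/L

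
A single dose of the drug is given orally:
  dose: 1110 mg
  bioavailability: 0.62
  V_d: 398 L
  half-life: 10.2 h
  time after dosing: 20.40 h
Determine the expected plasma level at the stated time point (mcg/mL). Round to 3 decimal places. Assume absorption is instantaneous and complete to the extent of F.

Amount reaching circulation = F × Dose = 0.62 × 1110 = 688.2 mg
C₀ = F·Dose / Vd = 688.2 / 398 = 1.729 mg/L
k = ln2 / t½ = 0.693147 / 10.2 = 0.06796 h⁻¹
t / t½ = 20.40 / 10.2 = 2 half-lives
C = C₀ × (1/2)^2 = 1.729 × 0.2500 = 0.4323 mg/L
(0.4323 mg/L = 0.4323 mcg/mL)

0.432 mcg/mL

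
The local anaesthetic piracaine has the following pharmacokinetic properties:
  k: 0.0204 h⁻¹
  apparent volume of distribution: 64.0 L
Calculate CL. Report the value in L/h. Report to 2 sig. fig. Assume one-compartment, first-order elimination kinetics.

1.3 L/h

CL = k × Vd = 0.0204 × 64.0 = 1.306 L/h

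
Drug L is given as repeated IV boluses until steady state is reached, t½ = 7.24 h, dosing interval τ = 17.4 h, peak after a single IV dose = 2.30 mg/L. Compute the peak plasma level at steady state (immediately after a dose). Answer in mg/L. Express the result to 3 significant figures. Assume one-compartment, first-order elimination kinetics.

2.84 mg/L

k = ln2 / t½ = 0.693147 / 7.24 = 0.09574 h⁻¹
e^(−kτ) = e^(−0.09574 × 17.4) = 0.1890
Accumulation ratio R = 1 / (1 − e^(−kτ)) = 1 / (1 − 0.1890) = 1.233
Steady-state peak = C₀ × R = 2.30 × 1.233 = 2.836 mg/L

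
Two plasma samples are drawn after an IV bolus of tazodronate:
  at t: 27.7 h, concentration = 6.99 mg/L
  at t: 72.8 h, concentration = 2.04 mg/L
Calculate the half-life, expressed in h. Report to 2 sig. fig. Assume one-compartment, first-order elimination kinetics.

25 h

k = ln(C₁/C₂) / (t₂ − t₁) = ln(6.99/2.04) / (72.8 − 27.7)
  = 1.232 / 45.10 = 0.02732 h⁻¹
t½ = ln2 / k = 0.693147 / 0.02732 = 25.37 h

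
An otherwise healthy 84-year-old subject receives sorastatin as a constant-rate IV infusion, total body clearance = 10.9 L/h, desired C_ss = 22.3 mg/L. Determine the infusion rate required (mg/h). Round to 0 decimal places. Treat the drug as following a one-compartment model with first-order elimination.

243 mg/h

At steady state, infusion rate R₀ = Css × CL = 22.3 × 10.90 = 243.1 mg/h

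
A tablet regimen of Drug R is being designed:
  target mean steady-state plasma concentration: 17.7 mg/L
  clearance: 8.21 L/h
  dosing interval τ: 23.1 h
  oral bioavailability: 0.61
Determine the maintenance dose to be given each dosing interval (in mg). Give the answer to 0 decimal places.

5503 mg

At steady state, F × (Dose/τ) = Css × CL.
Dose = Css × CL × τ / F = 17.7 × 8.210 × 23.1 / 0.61 = 5503 mg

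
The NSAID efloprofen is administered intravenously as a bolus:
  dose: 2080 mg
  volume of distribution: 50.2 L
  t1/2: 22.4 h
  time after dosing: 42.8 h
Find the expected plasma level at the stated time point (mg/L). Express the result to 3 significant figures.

C₀ = Dose / Vd = 2080 / 50.2 = 41.43 mg/L
k = ln2 / t½ = 0.693147 / 22.4 = 0.03094 h⁻¹
C = C₀ · e^(−k·t) = 41.43 × e^(−0.03094 × 42.8)
  = 41.43 × 0.2660 = 11.02 mg/L

11.0 mg/L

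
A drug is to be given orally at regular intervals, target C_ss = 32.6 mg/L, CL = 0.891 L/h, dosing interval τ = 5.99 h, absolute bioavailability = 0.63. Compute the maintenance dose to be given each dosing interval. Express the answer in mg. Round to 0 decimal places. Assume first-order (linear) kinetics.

At steady state, F × (Dose/τ) = Css × CL.
Dose = Css × CL × τ / F = 32.6 × 0.8910 × 5.99 / 0.63 = 276.2 mg

276 mg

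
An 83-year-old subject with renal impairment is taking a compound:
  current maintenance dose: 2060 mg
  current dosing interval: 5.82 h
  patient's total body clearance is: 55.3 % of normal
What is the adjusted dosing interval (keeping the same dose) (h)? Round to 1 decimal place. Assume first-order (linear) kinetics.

10.5 h

To keep the same average steady-state level, dosing rate must scale with clearance.
CL ratio = 55.3 / 100 = 0.5530
New interval (same dose) = 5.82 / 0.5530 = 10.52 h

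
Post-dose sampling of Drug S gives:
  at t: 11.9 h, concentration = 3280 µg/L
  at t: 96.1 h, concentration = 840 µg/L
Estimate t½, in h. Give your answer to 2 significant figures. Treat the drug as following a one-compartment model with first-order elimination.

k = ln(C₁/C₂) / (t₂ − t₁) = ln(3280/840) / (96.1 − 11.9)
  = 1.362 / 84.20 = 0.01618 h⁻¹
t½ = ln2 / k = 0.693147 / 0.01618 = 42.84 h

43 h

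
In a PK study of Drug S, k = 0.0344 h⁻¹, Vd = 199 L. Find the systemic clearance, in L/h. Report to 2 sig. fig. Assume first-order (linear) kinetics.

CL = k × Vd = 0.0344 × 199 = 6.846 L/h

6.8 L/h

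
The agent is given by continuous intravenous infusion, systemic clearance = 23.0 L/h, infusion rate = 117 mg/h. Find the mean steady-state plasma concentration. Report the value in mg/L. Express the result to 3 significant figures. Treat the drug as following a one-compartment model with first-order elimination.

At steady state Css = R₀ / CL = 117 / 23.00 = 5.087 mg/L

5.09 mg/L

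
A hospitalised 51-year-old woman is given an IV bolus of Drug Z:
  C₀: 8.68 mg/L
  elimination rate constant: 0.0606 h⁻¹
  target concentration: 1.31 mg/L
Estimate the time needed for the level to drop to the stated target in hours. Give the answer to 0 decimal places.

31 h

t = ln(C₀ / C) / k = ln(8.680 / 1.31) / 0.06060
  = ln(6.626) / 0.06060 = 1.891 / 0.06060 = 31.20 h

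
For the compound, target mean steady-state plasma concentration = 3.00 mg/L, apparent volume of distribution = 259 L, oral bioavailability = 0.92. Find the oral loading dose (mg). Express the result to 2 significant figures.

LD = Css × Vd / F = 3.00 × 259 / 0.92 = 844.6 mg

840 mg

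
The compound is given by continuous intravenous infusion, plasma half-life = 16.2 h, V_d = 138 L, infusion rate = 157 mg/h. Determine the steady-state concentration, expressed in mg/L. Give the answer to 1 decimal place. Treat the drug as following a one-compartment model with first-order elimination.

26.6 mg/L

k = ln2 / t½ = 0.693147 / 16.2 = 0.04279 h⁻¹
CL = k × Vd = 0.04279 × 138 = 5.905 L/h
At steady state Css = R₀ / CL = 157 / 5.905 = 26.59 mg/L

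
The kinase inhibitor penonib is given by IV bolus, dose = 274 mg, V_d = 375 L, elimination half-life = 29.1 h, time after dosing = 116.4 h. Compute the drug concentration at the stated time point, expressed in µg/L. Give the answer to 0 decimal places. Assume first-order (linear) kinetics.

C₀ = Dose / Vd = 274.0 / 375 = 0.7307 mg/L
k = ln2 / t½ = 0.693147 / 29.1 = 0.02382 h⁻¹
t / t½ = 116.4 / 29.1 = 4 half-lives
C = C₀ × (1/2)^4 = 0.7307 × 0.06250 = 0.04567 mg/L
Convert: 0.04567 mg/L × 1000 = 45.67 µg/L

46 µg/L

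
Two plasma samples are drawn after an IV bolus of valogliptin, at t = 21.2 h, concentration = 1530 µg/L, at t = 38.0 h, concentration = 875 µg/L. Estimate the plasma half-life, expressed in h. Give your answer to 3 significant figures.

k = ln(C₁/C₂) / (t₂ − t₁) = ln(1530/875) / (38.0 − 21.2)
  = 0.5588 / 16.80 = 0.03326 h⁻¹
t½ = ln2 / k = 0.693147 / 0.03326 = 20.84 h

20.8 h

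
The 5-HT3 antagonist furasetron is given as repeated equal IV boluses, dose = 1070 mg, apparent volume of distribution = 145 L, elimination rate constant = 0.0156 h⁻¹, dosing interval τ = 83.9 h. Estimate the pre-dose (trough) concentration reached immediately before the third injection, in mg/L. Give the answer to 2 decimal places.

2.53 mg/L

C₀ per dose = Dose / Vd = 1070 / 145 = 7.379 mg/L
Fraction remaining after one interval: r = e^(−kτ) = e^(−0.01560 × 83.9) = 0.2701
Before dose 3, 2 doses have been given (aged 1τ, 2τ).
C_trough = C₀ × (r + r²) = 7.379 × (0.2701 + 0.07295) = 2.531 mg/L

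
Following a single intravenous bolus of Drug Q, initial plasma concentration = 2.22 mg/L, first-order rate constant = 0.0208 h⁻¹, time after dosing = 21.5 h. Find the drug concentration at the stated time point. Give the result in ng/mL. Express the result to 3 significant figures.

1420 ng/mL

C = C₀ · e^(−k·t) = 2.220 × e^(−0.02080 × 21.5)
  = 2.220 × 0.6394 = 1.419 mg/L
Convert: 1.419 mg/L × 1000 = 1419 ng/mL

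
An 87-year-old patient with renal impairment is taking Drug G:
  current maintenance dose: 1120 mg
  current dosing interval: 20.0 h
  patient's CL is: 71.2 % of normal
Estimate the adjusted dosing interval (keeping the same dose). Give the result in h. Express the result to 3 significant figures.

To keep the same average steady-state level, dosing rate must scale with clearance.
CL ratio = 71.2 / 100 = 0.7120
New interval (same dose) = 20.0 / 0.7120 = 28.09 h

28.1 h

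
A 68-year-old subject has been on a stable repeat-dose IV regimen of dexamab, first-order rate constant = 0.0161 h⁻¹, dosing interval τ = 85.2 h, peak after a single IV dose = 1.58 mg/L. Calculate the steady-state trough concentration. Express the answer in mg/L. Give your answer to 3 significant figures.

0.537 mg/L

e^(−kτ) = e^(−0.01610 × 85.2) = 0.2537
Accumulation ratio R = 1 / (1 − e^(−kτ)) = 1 / (1 − 0.2537) = 1.340
Steady-state trough = C₀ × R × e^(−kτ) = 1.58 × 1.340 × 0.2537 = 0.5371 mg/L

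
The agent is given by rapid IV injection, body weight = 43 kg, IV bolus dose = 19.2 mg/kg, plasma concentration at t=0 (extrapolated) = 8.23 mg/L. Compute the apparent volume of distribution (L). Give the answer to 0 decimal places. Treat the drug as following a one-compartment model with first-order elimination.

Dose = 19.2 × 43 = 825.6 mg
Vd = Dose / C₀ = 825.6 / 8.23 = 100.3 L

100 L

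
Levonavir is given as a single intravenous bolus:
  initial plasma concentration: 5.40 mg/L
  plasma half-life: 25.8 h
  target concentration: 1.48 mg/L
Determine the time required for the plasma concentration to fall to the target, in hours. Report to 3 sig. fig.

k = ln2 / t½ = 0.693147 / 25.8 = 0.02687 h⁻¹
t = ln(C₀ / C) / k = ln(5.400 / 1.48) / 0.02687
  = ln(3.649) / 0.02687 = 1.294 / 0.02687 = 48.16 h

48.2 h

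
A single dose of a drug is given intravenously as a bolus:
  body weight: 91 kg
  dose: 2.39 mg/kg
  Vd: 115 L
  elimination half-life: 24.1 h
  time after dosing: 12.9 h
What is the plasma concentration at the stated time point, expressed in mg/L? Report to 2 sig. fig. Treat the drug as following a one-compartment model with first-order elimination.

Total dose = 2.39 × 91 = 217.5 mg
C₀ = Dose / Vd = 217.5 / 115 = 1.891 mg/L
k = ln2 / t½ = 0.693147 / 24.1 = 0.02876 h⁻¹
C = C₀ · e^(−k·t) = 1.891 × e^(−0.02876 × 12.9)
  = 1.891 × 0.6900 = 1.305 mg/L

1.3 mg/L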